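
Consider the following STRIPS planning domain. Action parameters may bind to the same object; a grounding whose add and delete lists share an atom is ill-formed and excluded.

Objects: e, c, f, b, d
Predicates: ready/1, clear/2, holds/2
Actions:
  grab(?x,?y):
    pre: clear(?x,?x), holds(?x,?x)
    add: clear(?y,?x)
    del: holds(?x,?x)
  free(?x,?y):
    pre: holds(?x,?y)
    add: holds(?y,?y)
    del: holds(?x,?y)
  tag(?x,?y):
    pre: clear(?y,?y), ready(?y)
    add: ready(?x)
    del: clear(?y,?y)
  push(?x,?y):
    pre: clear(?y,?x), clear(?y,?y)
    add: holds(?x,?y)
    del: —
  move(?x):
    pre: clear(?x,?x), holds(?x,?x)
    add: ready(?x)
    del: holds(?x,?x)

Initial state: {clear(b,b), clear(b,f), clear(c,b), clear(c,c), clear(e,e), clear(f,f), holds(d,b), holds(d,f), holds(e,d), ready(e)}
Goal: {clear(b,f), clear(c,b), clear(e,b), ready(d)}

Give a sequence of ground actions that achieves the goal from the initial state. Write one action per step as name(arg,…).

1. free(d,b)  →  {clear(b,b), clear(b,f), clear(c,b), clear(c,c), clear(e,e), clear(f,f), holds(b,b), holds(d,f), holds(e,d), ready(e)}
2. grab(b,e)  →  {clear(b,b), clear(b,f), clear(c,b), clear(c,c), clear(e,b), clear(e,e), clear(f,f), holds(d,f), holds(e,d), ready(e)}
3. tag(d,e)  →  {clear(b,b), clear(b,f), clear(c,b), clear(c,c), clear(e,b), clear(f,f), holds(d,f), holds(e,d), ready(d), ready(e)}

free(d,b); grab(b,e); tag(d,e)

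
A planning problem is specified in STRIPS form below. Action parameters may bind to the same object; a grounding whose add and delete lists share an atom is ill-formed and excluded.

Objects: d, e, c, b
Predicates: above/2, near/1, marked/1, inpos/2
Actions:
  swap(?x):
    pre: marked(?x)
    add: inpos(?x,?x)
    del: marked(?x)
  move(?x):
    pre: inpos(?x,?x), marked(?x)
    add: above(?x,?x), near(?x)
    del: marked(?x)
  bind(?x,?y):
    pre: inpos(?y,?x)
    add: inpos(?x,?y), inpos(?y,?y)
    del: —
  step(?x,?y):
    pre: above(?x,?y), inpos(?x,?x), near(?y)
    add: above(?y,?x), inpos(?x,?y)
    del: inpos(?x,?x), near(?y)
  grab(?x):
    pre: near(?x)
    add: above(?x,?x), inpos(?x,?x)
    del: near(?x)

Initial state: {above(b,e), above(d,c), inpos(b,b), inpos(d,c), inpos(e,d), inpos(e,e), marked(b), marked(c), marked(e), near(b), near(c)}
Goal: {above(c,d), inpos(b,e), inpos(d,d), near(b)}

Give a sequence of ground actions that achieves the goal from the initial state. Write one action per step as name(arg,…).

move(e); bind(c,d); step(d,c); bind(c,d); step(b,e)

1. move(e)  →  {above(b,e), above(d,c), above(e,e), inpos(b,b), inpos(d,c), inpos(e,d), inpos(e,e), marked(b), marked(c), near(b), near(c), near(e)}
2. bind(c,d)  →  {above(b,e), above(d,c), above(e,e), inpos(b,b), inpos(c,d), inpos(d,c), inpos(d,d), inpos(e,d), inpos(e,e), marked(b), marked(c), near(b), near(c), near(e)}
3. step(d,c)  →  {above(b,e), above(c,d), above(d,c), above(e,e), inpos(b,b), inpos(c,d), inpos(d,c), inpos(e,d), inpos(e,e), marked(b), marked(c), near(b), near(e)}
4. bind(c,d)  →  {above(b,e), above(c,d), above(d,c), above(e,e), inpos(b,b), inpos(c,d), inpos(d,c), inpos(d,d), inpos(e,d), inpos(e,e), marked(b), marked(c), near(b), near(e)}
5. step(b,e)  →  {above(b,e), above(c,d), above(d,c), above(e,b), above(e,e), inpos(b,e), inpos(c,d), inpos(d,c), inpos(d,d), inpos(e,d), inpos(e,e), marked(b), marked(c), near(b)}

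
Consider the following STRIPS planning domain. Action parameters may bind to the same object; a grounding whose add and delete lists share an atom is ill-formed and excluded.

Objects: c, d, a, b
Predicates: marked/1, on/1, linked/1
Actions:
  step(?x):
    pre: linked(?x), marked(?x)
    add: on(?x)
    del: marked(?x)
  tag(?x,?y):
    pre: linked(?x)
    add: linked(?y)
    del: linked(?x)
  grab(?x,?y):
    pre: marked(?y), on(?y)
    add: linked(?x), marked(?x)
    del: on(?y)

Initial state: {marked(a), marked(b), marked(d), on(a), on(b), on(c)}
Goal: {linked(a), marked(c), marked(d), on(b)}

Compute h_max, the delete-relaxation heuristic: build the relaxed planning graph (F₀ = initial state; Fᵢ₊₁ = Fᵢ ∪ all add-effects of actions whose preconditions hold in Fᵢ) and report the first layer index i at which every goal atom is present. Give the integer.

1

F0 = init (6 atoms)
F1 = F0 ∪ {linked(a), linked(b), linked(c), linked(d), marked(c)}  (11 atoms)
goal ⊆ F1  ⇒  h_max = 1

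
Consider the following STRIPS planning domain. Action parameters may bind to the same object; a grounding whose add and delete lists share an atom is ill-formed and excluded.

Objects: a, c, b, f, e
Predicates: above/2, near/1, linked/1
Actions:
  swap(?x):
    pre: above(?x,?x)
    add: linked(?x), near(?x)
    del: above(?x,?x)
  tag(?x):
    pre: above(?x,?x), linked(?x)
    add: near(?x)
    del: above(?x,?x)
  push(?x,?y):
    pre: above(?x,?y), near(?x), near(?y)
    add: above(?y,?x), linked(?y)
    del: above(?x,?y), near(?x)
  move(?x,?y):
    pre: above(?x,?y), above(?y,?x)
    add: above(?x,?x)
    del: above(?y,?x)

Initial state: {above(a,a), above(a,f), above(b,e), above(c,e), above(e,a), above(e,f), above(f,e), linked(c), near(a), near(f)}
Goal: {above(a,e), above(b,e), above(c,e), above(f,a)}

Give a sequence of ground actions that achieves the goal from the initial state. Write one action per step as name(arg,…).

1. move(e,f)  →  {above(a,a), above(a,f), above(b,e), above(c,e), above(e,a), above(e,e), above(e,f), linked(c), near(a), near(f)}
2. swap(e)  →  {above(a,a), above(a,f), above(b,e), above(c,e), above(e,a), above(e,f), linked(c), linked(e), near(a), near(e), near(f)}
3. push(e,a)  →  {above(a,a), above(a,e), above(a,f), above(b,e), above(c,e), above(e,f), linked(a), linked(c), linked(e), near(a), near(f)}
4. push(a,f)  →  {above(a,a), above(a,e), above(b,e), above(c,e), above(e,f), above(f,a), linked(a), linked(c), linked(e), linked(f), near(f)}

move(e,f); swap(e); push(e,a); push(a,f)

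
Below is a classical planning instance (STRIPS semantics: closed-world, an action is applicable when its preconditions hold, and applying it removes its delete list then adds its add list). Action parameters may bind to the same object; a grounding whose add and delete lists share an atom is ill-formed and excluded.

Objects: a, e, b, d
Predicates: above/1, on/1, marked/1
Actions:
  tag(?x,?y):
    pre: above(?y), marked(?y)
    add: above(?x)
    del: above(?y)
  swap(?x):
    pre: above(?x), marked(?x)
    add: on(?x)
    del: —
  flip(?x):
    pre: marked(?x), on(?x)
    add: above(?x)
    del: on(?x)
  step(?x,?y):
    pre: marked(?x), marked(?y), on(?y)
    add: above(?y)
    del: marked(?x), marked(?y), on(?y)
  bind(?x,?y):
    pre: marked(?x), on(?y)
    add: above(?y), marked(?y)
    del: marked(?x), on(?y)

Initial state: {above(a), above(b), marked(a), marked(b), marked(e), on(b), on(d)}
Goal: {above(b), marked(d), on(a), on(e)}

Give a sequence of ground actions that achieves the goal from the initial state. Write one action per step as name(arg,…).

1. swap(a)  →  {above(a), above(b), marked(a), marked(b), marked(e), on(a), on(b), on(d)}
2. tag(e,a)  →  {above(b), above(e), marked(a), marked(b), marked(e), on(a), on(b), on(d)}
3. swap(e)  →  {above(b), above(e), marked(a), marked(b), marked(e), on(a), on(b), on(d), on(e)}
4. bind(a,d)  →  {above(b), above(d), above(e), marked(b), marked(d), marked(e), on(a), on(b), on(e)}

swap(a); tag(e,a); swap(e); bind(a,d)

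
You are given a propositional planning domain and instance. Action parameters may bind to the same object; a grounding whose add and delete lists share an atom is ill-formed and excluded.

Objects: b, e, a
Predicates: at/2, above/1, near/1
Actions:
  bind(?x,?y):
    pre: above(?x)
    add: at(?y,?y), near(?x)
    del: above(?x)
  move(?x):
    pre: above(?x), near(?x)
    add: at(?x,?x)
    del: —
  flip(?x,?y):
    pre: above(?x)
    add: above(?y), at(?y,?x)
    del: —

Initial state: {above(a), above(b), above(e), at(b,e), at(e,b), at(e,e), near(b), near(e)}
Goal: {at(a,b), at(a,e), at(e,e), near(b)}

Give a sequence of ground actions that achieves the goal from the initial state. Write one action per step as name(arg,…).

flip(b,a); flip(e,a)

1. flip(b,a)  →  {above(a), above(b), above(e), at(a,b), at(b,e), at(e,b), at(e,e), near(b), near(e)}
2. flip(e,a)  →  {above(a), above(b), above(e), at(a,b), at(a,e), at(b,e), at(e,b), at(e,e), near(b), near(e)}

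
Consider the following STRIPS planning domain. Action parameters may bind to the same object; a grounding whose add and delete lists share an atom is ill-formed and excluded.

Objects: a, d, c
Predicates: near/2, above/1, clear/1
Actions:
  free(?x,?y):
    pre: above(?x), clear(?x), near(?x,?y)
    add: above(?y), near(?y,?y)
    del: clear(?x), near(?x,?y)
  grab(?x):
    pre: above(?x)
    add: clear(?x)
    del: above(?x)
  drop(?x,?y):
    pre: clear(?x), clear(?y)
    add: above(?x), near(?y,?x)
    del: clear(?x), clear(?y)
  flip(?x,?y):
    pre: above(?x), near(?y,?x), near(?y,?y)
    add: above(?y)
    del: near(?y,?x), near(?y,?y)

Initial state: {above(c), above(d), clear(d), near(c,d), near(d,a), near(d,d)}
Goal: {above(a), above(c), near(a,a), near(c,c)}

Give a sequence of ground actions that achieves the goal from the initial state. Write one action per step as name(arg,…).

free(d,a); grab(c); drop(c,c)

1. free(d,a)  →  {above(a), above(c), above(d), near(a,a), near(c,d), near(d,d)}
2. grab(c)  →  {above(a), above(d), clear(c), near(a,a), near(c,d), near(d,d)}
3. drop(c,c)  →  {above(a), above(c), above(d), near(a,a), near(c,c), near(c,d), near(d,d)}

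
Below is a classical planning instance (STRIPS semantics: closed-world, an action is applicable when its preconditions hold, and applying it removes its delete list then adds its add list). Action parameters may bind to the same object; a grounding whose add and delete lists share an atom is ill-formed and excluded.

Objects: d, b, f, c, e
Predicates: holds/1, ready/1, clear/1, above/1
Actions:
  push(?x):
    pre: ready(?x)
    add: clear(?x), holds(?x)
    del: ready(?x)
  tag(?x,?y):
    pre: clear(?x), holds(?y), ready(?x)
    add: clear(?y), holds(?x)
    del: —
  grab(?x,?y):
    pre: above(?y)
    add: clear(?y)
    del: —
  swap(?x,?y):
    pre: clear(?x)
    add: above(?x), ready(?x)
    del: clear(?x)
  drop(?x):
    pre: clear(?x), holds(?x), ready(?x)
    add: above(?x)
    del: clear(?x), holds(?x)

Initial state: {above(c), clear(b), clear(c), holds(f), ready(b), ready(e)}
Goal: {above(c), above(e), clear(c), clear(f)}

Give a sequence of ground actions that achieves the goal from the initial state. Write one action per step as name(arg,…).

1. push(e)  →  {above(c), clear(b), clear(c), clear(e), holds(e), holds(f), ready(b)}
2. tag(b,f)  →  {above(c), clear(b), clear(c), clear(e), clear(f), holds(b), holds(e), holds(f), ready(b)}
3. swap(e,d)  →  {above(c), above(e), clear(b), clear(c), clear(f), holds(b), holds(e), holds(f), ready(b), ready(e)}

push(e); tag(b,f); swap(e,d)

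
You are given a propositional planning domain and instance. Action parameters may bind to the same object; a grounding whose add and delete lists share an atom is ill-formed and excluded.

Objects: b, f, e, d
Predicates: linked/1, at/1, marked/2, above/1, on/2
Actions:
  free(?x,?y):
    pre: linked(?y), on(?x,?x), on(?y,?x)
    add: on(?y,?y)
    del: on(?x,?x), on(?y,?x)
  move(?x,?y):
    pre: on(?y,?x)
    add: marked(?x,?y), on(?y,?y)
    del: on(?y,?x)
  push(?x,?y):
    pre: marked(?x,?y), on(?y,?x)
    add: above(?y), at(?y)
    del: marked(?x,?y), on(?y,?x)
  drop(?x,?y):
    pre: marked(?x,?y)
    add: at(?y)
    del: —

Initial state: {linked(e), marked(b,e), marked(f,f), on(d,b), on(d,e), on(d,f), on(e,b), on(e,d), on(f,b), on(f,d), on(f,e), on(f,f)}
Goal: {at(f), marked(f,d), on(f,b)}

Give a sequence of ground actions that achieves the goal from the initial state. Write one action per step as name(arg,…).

move(f,d); push(f,f)

1. move(f,d)  →  {linked(e), marked(b,e), marked(f,d), marked(f,f), on(d,b), on(d,d), on(d,e), on(e,b), on(e,d), on(f,b), on(f,d), on(f,e), on(f,f)}
2. push(f,f)  →  {above(f), at(f), linked(e), marked(b,e), marked(f,d), on(d,b), on(d,d), on(d,e), on(e,b), on(e,d), on(f,b), on(f,d), on(f,e)}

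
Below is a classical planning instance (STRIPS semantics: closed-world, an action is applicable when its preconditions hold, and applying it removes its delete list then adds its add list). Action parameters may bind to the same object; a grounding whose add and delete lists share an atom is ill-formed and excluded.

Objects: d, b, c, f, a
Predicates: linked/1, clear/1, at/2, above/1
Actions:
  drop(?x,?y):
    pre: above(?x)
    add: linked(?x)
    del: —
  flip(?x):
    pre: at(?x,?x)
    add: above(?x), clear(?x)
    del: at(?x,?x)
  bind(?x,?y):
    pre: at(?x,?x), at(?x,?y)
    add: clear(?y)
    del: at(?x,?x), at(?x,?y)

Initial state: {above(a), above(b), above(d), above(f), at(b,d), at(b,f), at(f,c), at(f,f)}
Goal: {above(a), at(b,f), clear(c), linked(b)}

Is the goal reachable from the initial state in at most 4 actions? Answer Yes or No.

Yes

1. drop(b,d)  →  {above(a), above(b), above(d), above(f), at(b,d), at(b,f), at(f,c), at(f,f), linked(b)}
2. bind(f,c)  →  {above(a), above(b), above(d), above(f), at(b,d), at(b,f), clear(c), linked(b)}
optimal plan length = 2; 2 ≤ 4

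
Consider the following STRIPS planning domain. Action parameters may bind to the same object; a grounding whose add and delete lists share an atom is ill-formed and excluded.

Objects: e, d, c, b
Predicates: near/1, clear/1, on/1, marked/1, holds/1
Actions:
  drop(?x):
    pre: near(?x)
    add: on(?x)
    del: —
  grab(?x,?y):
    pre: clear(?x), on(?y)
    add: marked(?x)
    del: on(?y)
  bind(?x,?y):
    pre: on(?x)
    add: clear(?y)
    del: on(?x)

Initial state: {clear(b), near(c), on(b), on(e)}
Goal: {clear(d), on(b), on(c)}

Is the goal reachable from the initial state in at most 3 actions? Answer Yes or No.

1. drop(c)  →  {clear(b), near(c), on(b), on(c), on(e)}
2. bind(e,d)  →  {clear(b), clear(d), near(c), on(b), on(c)}
optimal plan length = 2; 2 ≤ 3

Yes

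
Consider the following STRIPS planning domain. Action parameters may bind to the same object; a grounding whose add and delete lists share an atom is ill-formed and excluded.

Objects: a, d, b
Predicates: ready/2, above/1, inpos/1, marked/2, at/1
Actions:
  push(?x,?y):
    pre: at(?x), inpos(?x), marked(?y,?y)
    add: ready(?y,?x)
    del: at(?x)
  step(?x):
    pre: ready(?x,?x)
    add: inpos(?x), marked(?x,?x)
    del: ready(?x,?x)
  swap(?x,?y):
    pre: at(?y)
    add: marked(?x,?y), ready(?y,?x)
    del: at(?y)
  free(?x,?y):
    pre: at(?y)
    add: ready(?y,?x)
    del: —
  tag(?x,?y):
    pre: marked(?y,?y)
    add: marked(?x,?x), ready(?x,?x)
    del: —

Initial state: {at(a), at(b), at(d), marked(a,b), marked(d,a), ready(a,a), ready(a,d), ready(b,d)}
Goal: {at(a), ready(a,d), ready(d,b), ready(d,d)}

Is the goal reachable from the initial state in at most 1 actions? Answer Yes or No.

1. free(d,d)  →  {at(a), at(b), at(d), marked(a,b), marked(d,a), ready(a,a), ready(a,d), ready(b,d), ready(d,d)}
2. swap(b,d)  →  {at(a), at(b), marked(a,b), marked(b,d), marked(d,a), ready(a,a), ready(a,d), ready(b,d), ready(d,b), ready(d,d)}
optimal plan length = 2; 2 > 1

No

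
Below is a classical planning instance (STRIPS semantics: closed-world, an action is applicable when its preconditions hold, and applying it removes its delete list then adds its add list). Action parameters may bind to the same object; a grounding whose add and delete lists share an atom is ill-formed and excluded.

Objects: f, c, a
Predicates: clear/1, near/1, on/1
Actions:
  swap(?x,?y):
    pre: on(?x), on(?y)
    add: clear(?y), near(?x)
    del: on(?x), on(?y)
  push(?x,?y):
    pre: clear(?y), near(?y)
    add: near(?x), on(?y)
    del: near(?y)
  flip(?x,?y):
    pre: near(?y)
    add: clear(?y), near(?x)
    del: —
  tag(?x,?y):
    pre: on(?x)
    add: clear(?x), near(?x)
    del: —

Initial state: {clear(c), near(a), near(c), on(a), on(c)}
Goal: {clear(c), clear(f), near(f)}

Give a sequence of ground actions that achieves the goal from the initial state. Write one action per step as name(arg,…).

1. push(f,c)  →  {clear(c), near(a), near(f), on(a), on(c)}
2. flip(f,f)  →  {clear(c), clear(f), near(a), near(f), on(a), on(c)}

push(f,c); flip(f,f)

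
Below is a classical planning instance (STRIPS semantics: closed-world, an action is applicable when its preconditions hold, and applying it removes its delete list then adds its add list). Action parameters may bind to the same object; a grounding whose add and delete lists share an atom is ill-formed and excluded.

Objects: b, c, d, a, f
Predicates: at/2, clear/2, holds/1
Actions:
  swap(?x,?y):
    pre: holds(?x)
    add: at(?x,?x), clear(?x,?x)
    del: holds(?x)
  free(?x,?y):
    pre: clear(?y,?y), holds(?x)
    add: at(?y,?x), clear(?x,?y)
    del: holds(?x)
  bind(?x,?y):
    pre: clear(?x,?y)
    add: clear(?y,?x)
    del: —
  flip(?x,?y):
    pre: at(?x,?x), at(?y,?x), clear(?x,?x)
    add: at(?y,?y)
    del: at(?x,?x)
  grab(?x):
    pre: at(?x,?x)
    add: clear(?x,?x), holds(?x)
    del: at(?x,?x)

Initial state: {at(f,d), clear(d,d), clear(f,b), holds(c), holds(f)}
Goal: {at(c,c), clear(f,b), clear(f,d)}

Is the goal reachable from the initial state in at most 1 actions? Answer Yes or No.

1. swap(c,b)  →  {at(c,c), at(f,d), clear(c,c), clear(d,d), clear(f,b), holds(f)}
2. free(f,d)  →  {at(c,c), at(d,f), at(f,d), clear(c,c), clear(d,d), clear(f,b), clear(f,d)}
optimal plan length = 2; 2 > 1

No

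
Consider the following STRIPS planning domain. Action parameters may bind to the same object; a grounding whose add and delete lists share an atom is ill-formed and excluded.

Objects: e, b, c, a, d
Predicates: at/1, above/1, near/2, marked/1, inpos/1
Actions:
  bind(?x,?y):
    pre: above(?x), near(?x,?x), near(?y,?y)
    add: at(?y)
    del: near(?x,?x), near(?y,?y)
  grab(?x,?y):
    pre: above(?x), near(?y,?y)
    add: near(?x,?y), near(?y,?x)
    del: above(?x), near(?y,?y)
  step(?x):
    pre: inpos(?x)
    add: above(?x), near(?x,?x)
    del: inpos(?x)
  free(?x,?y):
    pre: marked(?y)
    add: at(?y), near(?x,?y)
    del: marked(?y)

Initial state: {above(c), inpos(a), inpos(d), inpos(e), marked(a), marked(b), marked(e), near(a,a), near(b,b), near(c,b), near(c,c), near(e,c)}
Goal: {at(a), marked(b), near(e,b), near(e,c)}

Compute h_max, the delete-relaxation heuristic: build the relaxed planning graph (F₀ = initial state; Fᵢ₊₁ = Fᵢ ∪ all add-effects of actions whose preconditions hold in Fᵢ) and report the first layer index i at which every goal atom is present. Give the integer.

1

F0 = init (12 atoms)
F1 = F0 ∪ {above(a), above(d), above(e), at(a), at(b), at(c), at(e), near(a,b), near(a,c), near(a,e), near(b,a), near(b,c), near(b,e), near(c,a), near(c,e), near(d,a), near(d,b), near(d,d), near(d,e), near(e,a), near(e,b), near(e,e)}  (34 atoms)
goal ⊆ F1  ⇒  h_max = 1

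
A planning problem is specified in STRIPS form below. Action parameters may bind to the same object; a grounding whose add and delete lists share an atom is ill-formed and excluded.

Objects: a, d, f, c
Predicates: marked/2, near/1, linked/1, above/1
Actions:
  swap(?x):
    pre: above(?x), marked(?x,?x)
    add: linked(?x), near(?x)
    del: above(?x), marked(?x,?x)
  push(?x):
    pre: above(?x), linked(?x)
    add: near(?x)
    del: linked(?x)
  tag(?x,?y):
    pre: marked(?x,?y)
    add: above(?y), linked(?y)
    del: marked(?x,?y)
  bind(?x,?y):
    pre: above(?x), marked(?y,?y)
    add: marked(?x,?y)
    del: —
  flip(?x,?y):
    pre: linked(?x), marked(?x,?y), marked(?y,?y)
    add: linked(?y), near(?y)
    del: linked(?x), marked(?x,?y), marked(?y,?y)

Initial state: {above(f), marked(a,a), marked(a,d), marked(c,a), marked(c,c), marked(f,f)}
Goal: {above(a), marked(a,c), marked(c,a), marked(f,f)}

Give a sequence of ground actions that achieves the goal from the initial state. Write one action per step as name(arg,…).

tag(a,a); bind(a,c)

1. tag(a,a)  →  {above(a), above(f), linked(a), marked(a,d), marked(c,a), marked(c,c), marked(f,f)}
2. bind(a,c)  →  {above(a), above(f), linked(a), marked(a,c), marked(a,d), marked(c,a), marked(c,c), marked(f,f)}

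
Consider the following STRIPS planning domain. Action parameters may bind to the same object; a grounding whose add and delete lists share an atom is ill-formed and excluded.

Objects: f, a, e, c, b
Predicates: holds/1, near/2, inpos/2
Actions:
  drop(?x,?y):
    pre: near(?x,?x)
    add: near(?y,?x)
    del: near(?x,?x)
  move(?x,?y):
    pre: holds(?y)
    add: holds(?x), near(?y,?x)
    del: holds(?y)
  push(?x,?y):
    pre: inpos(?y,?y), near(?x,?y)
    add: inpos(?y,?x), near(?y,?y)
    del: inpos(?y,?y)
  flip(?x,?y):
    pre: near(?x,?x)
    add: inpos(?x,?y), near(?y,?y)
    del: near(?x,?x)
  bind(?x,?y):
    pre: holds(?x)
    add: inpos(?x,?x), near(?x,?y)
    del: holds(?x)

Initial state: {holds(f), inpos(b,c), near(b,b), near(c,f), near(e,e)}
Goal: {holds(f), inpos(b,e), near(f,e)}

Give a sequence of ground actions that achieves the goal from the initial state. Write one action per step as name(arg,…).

drop(e,f); flip(b,e)

1. drop(e,f)  →  {holds(f), inpos(b,c), near(b,b), near(c,f), near(f,e)}
2. flip(b,e)  →  {holds(f), inpos(b,c), inpos(b,e), near(c,f), near(e,e), near(f,e)}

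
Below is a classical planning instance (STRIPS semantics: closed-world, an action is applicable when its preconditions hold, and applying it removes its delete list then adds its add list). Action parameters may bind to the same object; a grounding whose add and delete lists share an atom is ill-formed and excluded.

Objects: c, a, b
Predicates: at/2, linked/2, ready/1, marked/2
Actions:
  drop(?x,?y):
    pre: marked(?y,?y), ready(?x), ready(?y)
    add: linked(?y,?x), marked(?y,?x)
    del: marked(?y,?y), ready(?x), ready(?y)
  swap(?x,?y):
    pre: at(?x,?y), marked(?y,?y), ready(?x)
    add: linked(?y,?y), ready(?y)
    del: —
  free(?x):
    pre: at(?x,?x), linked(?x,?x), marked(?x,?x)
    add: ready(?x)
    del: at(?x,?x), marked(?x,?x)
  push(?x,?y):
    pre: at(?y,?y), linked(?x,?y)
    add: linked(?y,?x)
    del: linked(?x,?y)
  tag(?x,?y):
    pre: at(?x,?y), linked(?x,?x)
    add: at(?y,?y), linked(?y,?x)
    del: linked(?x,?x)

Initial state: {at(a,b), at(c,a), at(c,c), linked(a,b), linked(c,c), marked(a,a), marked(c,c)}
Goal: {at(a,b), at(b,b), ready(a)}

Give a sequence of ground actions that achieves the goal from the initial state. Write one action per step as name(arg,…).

1. free(c)  →  {at(a,b), at(c,a), linked(a,b), linked(c,c), marked(a,a), ready(c)}
2. swap(c,a)  →  {at(a,b), at(c,a), linked(a,a), linked(a,b), linked(c,c), marked(a,a), ready(a), ready(c)}
3. tag(a,b)  →  {at(a,b), at(b,b), at(c,a), linked(a,b), linked(b,a), linked(c,c), marked(a,a), ready(a), ready(c)}

free(c); swap(c,a); tag(a,b)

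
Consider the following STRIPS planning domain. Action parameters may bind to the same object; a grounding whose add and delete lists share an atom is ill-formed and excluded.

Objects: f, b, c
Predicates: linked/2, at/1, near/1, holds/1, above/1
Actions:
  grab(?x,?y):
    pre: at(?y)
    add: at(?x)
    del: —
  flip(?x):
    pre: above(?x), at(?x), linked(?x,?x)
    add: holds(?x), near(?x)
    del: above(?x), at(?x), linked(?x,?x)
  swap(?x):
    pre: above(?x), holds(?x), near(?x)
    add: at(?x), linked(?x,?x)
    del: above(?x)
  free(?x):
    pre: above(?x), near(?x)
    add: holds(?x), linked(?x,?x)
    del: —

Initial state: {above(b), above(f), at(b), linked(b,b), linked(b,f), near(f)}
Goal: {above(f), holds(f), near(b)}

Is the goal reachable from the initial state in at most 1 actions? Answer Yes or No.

1. flip(b)  →  {above(f), holds(b), linked(b,f), near(b), near(f)}
2. free(f)  →  {above(f), holds(b), holds(f), linked(b,f), linked(f,f), near(b), near(f)}
optimal plan length = 2; 2 > 1

No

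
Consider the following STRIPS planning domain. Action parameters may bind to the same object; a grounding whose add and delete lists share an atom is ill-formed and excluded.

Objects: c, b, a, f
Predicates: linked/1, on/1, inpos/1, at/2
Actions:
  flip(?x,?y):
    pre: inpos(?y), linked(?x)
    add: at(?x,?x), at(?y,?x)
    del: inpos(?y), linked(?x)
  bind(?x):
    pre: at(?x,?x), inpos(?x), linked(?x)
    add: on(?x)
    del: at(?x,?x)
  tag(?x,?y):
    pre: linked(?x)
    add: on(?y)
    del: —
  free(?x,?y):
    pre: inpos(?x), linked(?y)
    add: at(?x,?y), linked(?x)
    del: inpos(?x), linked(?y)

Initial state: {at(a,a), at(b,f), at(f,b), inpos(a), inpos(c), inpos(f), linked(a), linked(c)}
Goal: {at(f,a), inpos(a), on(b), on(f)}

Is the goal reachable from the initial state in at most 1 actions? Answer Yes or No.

1. flip(a,f)  →  {at(a,a), at(b,f), at(f,a), at(f,b), inpos(a), inpos(c), linked(c)}
2. tag(c,b)  →  {at(a,a), at(b,f), at(f,a), at(f,b), inpos(a), inpos(c), linked(c), on(b)}
3. tag(c,f)  →  {at(a,a), at(b,f), at(f,a), at(f,b), inpos(a), inpos(c), linked(c), on(b), on(f)}
optimal plan length = 3; 3 > 1

No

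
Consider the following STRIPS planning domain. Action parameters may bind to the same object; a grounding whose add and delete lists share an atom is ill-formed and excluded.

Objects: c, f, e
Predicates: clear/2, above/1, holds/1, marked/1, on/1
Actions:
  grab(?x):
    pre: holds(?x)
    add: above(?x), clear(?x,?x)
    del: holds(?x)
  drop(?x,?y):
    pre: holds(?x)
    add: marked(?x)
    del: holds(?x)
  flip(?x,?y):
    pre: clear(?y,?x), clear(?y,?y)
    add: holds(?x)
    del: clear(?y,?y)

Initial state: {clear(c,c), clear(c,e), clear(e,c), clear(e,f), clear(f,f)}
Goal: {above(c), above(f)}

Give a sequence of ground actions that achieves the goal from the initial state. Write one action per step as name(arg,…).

flip(c,c); grab(c); flip(f,f); grab(f)

1. flip(c,c)  →  {clear(c,e), clear(e,c), clear(e,f), clear(f,f), holds(c)}
2. grab(c)  →  {above(c), clear(c,c), clear(c,e), clear(e,c), clear(e,f), clear(f,f)}
3. flip(f,f)  →  {above(c), clear(c,c), clear(c,e), clear(e,c), clear(e,f), holds(f)}
4. grab(f)  →  {above(c), above(f), clear(c,c), clear(c,e), clear(e,c), clear(e,f), clear(f,f)}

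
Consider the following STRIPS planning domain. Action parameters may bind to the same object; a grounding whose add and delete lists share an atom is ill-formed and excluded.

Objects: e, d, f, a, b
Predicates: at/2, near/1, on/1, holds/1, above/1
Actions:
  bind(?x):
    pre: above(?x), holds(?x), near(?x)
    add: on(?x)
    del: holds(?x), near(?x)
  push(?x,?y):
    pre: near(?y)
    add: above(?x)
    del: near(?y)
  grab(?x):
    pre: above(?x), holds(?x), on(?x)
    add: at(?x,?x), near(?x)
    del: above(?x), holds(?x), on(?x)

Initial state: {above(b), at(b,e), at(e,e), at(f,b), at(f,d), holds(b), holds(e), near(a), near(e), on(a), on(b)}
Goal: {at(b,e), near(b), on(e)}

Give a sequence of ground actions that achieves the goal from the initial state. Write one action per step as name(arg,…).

1. push(e,a)  →  {above(b), above(e), at(b,e), at(e,e), at(f,b), at(f,d), holds(b), holds(e), near(e), on(a), on(b)}
2. bind(e)  →  {above(b), above(e), at(b,e), at(e,e), at(f,b), at(f,d), holds(b), on(a), on(b), on(e)}
3. grab(b)  →  {above(e), at(b,b), at(b,e), at(e,e), at(f,b), at(f,d), near(b), on(a), on(e)}

push(e,a); bind(e); grab(b)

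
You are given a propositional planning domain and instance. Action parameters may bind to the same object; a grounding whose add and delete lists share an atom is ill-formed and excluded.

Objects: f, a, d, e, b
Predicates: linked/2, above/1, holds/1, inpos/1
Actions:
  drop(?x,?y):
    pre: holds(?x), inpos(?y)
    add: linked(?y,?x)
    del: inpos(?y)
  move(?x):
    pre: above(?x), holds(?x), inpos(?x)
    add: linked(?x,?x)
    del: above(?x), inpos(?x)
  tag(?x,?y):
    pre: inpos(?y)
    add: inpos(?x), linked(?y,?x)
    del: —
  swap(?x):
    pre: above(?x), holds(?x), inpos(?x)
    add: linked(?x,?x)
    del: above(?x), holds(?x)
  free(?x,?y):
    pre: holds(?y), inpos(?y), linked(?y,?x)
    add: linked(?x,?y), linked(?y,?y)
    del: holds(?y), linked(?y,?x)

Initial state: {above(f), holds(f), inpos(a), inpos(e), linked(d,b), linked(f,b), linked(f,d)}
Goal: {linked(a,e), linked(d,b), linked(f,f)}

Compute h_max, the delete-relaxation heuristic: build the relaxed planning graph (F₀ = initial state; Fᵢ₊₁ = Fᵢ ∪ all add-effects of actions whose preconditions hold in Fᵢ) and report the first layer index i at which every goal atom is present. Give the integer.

F0 = init (7 atoms)
F1 = F0 ∪ {inpos(b), inpos(d), inpos(f), linked(a,a), linked(a,b), linked(a,d), linked(a,e), linked(a,f), linked(e,a), linked(e,b), linked(e,d), linked(e,e), linked(e,f)}  (20 atoms)
F2 = F1 ∪ {linked(b,a), linked(b,b), linked(b,d), linked(b,e), linked(b,f), linked(d,a), linked(d,d), linked(d,e), linked(d,f), linked(f,a), linked(f,e), linked(f,f)}  (32 atoms)
goal ⊆ F2  ⇒  h_max = 2

2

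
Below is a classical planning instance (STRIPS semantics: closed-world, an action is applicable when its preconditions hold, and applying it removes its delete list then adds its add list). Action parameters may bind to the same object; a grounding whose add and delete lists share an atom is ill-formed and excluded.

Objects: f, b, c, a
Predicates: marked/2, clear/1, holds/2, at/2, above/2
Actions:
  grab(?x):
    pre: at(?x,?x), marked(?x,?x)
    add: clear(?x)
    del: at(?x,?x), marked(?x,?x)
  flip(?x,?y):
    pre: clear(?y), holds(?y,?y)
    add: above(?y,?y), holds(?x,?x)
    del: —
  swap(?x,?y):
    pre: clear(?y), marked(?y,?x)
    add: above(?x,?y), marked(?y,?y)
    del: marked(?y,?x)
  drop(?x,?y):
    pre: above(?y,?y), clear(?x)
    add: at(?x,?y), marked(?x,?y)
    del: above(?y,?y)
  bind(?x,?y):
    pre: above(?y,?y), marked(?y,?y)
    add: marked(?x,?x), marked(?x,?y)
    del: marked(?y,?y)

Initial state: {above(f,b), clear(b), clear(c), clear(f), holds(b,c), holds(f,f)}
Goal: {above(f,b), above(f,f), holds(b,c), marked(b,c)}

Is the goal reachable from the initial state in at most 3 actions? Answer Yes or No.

Yes

1. flip(c,f)  →  {above(f,b), above(f,f), clear(b), clear(c), clear(f), holds(b,c), holds(c,c), holds(f,f)}
2. flip(f,c)  →  {above(c,c), above(f,b), above(f,f), clear(b), clear(c), clear(f), holds(b,c), holds(c,c), holds(f,f)}
3. drop(b,c)  →  {above(f,b), above(f,f), at(b,c), clear(b), clear(c), clear(f), holds(b,c), holds(c,c), holds(f,f), marked(b,c)}
optimal plan length = 3; 3 ≤ 3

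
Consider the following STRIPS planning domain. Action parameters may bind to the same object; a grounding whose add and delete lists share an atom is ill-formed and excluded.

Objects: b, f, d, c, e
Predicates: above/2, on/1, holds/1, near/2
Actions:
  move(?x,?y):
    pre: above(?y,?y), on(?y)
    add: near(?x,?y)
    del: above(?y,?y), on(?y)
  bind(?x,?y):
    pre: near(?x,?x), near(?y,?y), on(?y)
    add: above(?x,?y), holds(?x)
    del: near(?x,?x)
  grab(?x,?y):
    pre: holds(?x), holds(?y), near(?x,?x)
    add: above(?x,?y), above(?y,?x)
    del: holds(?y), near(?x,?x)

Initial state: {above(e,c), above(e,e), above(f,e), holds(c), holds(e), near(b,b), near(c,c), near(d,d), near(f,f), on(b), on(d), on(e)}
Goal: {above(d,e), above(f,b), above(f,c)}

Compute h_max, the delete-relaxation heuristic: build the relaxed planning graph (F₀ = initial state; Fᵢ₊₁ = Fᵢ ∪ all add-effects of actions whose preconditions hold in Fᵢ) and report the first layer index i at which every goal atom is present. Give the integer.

F0 = init (12 atoms)
F1 = F0 ∪ {above(b,b), above(b,d), above(c,b), above(c,c), above(c,d), above(c,e), above(d,b), above(d,d), above(f,b), above(f,d), holds(b), holds(d), holds(f), near(b,e), near(c,e), near(d,e), near(e,e), near(f,e)}  (30 atoms)
F2 = F1 ∪ {above(b,c), above(b,e), above(b,f), above(c,f), above(d,c), above(d,e), above(d,f), above(e,b), above(e,d), above(e,f), above(f,c), above(f,f), near(b,d), near(c,b), near(c,d), near(d,b), near(e,b), near(e,d), near(f,b), near(f,d)}  (50 atoms)
goal ⊆ F2  ⇒  h_max = 2

2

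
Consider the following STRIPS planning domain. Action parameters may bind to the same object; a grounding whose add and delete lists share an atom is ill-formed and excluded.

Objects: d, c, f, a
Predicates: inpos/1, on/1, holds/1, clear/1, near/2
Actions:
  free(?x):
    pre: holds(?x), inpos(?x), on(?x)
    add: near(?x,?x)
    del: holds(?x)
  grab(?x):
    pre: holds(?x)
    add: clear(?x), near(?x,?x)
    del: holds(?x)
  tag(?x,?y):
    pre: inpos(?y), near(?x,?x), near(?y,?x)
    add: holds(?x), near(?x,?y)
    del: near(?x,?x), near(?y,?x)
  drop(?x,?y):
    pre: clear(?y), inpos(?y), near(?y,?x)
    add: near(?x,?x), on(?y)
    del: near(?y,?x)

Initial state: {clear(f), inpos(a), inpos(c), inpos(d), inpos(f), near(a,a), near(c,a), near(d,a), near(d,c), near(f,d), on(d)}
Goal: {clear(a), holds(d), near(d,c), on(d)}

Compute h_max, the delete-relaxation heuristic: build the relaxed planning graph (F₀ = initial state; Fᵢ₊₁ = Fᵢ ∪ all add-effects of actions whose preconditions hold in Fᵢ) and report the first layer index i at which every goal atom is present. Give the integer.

F0 = init (11 atoms)
F1 = F0 ∪ {holds(a), near(a,c), near(a,d), near(d,d), on(f)}  (16 atoms)
F2 = F1 ∪ {clear(a), holds(d), near(d,f)}  (19 atoms)
goal ⊆ F2  ⇒  h_max = 2

2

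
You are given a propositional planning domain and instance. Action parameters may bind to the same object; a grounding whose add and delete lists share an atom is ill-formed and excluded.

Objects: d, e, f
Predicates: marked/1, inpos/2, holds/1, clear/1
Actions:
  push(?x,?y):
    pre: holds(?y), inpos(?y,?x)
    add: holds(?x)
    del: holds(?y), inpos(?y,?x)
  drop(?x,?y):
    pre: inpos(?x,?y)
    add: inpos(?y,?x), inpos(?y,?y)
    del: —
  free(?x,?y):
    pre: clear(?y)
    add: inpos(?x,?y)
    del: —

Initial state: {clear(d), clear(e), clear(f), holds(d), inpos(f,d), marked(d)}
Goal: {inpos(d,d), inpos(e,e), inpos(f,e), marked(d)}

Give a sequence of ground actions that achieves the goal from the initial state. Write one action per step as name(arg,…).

drop(f,d); free(e,e); free(f,e)

1. drop(f,d)  →  {clear(d), clear(e), clear(f), holds(d), inpos(d,d), inpos(d,f), inpos(f,d), marked(d)}
2. free(e,e)  →  {clear(d), clear(e), clear(f), holds(d), inpos(d,d), inpos(d,f), inpos(e,e), inpos(f,d), marked(d)}
3. free(f,e)  →  {clear(d), clear(e), clear(f), holds(d), inpos(d,d), inpos(d,f), inpos(e,e), inpos(f,d), inpos(f,e), marked(d)}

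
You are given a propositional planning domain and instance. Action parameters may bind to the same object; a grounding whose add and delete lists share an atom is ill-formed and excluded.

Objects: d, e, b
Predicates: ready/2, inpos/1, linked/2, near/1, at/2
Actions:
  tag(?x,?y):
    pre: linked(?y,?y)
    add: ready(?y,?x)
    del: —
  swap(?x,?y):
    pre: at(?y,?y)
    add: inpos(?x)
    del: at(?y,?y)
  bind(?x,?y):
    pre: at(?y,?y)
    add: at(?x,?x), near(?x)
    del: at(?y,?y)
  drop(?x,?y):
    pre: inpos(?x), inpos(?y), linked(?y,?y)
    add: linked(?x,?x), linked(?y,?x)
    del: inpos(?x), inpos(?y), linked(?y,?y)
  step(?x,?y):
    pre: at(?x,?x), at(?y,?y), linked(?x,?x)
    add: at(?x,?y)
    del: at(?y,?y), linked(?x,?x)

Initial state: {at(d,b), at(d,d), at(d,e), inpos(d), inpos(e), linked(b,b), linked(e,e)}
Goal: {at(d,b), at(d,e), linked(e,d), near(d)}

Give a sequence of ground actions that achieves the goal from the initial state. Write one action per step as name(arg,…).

1. bind(e,d)  →  {at(d,b), at(d,e), at(e,e), inpos(d), inpos(e), linked(b,b), linked(e,e), near(e)}
2. bind(d,e)  →  {at(d,b), at(d,d), at(d,e), inpos(d), inpos(e), linked(b,b), linked(e,e), near(d), near(e)}
3. drop(d,e)  →  {at(d,b), at(d,d), at(d,e), linked(b,b), linked(d,d), linked(e,d), near(d), near(e)}

bind(e,d); bind(d,e); drop(d,e)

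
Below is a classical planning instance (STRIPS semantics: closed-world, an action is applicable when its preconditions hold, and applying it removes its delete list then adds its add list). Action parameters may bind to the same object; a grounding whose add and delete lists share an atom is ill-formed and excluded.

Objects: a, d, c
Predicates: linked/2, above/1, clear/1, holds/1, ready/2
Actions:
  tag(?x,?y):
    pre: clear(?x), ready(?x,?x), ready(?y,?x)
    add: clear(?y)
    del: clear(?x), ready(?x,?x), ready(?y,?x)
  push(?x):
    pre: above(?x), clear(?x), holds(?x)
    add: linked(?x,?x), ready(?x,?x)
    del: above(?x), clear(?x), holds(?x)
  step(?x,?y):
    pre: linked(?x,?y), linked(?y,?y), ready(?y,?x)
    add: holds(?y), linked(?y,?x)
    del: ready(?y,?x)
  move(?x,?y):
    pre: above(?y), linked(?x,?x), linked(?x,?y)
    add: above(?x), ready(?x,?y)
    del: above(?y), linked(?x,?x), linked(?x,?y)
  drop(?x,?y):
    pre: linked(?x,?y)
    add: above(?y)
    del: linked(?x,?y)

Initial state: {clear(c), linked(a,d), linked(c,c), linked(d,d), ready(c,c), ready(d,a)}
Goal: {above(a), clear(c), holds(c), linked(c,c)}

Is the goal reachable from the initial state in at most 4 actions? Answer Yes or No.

Yes

1. step(a,d)  →  {clear(c), holds(d), linked(a,d), linked(c,c), linked(d,a), linked(d,d), ready(c,c)}
2. step(c,c)  →  {clear(c), holds(c), holds(d), linked(a,d), linked(c,c), linked(d,a), linked(d,d)}
3. drop(d,a)  →  {above(a), clear(c), holds(c), holds(d), linked(a,d), linked(c,c), linked(d,d)}
optimal plan length = 3; 3 ≤ 4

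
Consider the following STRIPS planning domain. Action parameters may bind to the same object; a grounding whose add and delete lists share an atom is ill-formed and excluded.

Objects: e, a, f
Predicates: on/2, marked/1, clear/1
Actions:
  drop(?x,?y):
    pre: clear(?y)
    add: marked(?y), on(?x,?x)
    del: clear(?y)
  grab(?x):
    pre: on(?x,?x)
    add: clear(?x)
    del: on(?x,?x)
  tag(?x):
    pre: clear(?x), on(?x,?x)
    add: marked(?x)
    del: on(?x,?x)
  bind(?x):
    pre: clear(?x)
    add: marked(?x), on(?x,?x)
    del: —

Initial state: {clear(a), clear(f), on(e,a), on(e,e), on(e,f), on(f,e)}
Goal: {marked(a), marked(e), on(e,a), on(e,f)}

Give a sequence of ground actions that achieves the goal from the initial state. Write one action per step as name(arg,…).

1. drop(e,a)  →  {clear(f), marked(a), on(e,a), on(e,e), on(e,f), on(f,e)}
2. grab(e)  →  {clear(e), clear(f), marked(a), on(e,a), on(e,f), on(f,e)}
3. drop(e,e)  →  {clear(f), marked(a), marked(e), on(e,a), on(e,e), on(e,f), on(f,e)}

drop(e,a); grab(e); drop(e,e)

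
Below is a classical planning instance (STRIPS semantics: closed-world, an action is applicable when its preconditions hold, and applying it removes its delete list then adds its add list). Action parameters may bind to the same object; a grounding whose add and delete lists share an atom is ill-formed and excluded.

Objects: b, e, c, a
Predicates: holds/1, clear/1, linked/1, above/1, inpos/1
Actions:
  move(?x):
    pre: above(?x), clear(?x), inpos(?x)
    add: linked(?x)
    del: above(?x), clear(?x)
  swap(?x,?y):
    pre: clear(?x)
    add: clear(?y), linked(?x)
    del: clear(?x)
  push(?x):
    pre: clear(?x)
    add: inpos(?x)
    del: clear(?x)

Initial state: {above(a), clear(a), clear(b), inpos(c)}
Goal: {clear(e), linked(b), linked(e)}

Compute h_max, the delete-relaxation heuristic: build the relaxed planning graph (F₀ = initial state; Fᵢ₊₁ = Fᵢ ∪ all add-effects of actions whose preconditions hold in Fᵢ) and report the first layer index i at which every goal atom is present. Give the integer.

F0 = init (4 atoms)
F1 = F0 ∪ {clear(c), clear(e), inpos(a), inpos(b), linked(a), linked(b)}  (10 atoms)
F2 = F1 ∪ {inpos(e), linked(c), linked(e)}  (13 atoms)
goal ⊆ F2  ⇒  h_max = 2

2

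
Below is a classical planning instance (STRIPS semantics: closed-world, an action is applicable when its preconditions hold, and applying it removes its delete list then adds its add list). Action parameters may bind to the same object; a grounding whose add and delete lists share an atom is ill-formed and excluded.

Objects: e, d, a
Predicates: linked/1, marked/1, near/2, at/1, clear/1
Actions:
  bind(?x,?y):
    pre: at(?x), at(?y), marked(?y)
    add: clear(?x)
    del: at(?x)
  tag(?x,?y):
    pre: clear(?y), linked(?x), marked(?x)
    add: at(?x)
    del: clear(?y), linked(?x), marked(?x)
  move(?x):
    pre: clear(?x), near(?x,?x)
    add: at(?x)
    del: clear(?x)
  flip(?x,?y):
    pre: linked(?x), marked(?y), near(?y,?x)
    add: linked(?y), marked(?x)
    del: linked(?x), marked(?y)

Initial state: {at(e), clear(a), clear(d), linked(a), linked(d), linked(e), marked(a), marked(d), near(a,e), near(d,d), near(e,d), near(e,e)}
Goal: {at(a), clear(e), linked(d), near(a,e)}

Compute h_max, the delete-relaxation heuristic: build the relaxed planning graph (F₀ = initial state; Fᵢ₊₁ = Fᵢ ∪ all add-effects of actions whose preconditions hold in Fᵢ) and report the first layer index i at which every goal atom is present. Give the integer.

F0 = init (12 atoms)
F1 = F0 ∪ {at(a), at(d), marked(e)}  (15 atoms)
F2 = F1 ∪ {clear(e)}  (16 atoms)
goal ⊆ F2  ⇒  h_max = 2

2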